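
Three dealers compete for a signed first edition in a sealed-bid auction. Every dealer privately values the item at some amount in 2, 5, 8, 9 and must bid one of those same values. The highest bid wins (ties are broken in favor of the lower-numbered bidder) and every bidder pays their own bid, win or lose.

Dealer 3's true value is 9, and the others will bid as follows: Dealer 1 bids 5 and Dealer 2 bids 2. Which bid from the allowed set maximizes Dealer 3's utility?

8

Bid 2: loses but pays 2, utility -2.
Bid 5: loses but pays 5, utility -5.
Bid 8: wins, pays 8, utility 9 - 8 = 1.
Bid 9: wins, pays 9, utility 9 - 9 = 0.
The best choice is 8 with utility 1.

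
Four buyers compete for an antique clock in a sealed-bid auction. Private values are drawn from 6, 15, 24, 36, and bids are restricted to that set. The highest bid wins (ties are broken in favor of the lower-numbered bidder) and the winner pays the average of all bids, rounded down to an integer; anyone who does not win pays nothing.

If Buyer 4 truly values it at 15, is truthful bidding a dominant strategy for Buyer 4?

Consider the case where Buyer 1 bids 6, Buyer 2 bids 6 and Buyer 3 bids 15.
Truthful bid 15: loses, pays 0, utility 0.
Bid 24 instead: wins, pays 12, utility 15 - 12 = 3.
Since 3 > 0, bidding 24 is strictly better here, so truthful bidding is not dominant.

No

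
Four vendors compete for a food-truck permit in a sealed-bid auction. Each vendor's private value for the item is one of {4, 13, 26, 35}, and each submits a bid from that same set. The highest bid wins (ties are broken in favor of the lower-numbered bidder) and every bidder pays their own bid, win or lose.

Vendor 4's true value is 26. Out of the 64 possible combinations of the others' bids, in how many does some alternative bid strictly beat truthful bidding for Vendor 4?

Others bid (4, 4, 4): truth gives 0; bid 13 gives 13 > 0. Violating.
Others bid (4, 4, 26): truth gives -26; bid 4 gives -4 > -26. Violating.
Others bid (4, 4, 35): truth gives -26; bid 4 gives -4 > -26. Violating.
Others bid (4, 13, 26): truth gives -26; bid 4 gives -4 > -26. Violating.
Others bid (4, 4, 13): truth gives 0; no alternative beats it.
Others bid (4, 13, 4): truth gives 0; no alternative beats it.
(Checking all 64 profiles: 57 have a profitable deviation, 7 do not.)

57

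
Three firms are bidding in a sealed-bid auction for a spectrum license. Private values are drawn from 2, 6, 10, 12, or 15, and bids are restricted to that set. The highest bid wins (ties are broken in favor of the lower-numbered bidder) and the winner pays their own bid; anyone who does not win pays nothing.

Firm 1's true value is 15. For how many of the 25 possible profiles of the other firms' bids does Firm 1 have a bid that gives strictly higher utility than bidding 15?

Others bid (2, 2): truth gives 0; bid 2 gives 13 > 0. Violating.
Others bid (2, 6): truth gives 0; bid 6 gives 9 > 0. Violating.
Others bid (2, 10): truth gives 0; bid 10 gives 5 > 0. Violating.
Others bid (2, 12): truth gives 0; bid 12 gives 3 > 0. Violating.
Others bid (2, 15): truth gives 0; no alternative beats it.
Others bid (6, 15): truth gives 0; no alternative beats it.
(Checking all 25 profiles: 16 have a profitable deviation, 9 do not.)

16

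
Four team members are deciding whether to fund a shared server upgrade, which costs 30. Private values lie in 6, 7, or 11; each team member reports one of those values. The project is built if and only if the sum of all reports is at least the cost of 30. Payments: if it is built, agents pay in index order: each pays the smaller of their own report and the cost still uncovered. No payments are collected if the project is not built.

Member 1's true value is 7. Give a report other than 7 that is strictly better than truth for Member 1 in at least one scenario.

6

Suppose Member 2 reports 6, Member 3 reports 7 and Member 4 reports 11.
Report 7: project built, pays 7, utility 7 - 7 = 0.
Report 6: project built, pays 6, utility 7 - 6 = 1.
So reporting 6 beats truth here (1 > 0).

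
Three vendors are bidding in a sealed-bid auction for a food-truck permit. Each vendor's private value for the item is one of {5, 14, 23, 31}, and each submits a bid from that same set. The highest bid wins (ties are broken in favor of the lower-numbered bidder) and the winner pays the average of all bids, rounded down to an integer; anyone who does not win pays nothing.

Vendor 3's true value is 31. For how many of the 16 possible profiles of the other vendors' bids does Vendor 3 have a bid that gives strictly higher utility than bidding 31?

4

Others bid (5, 5): truth gives 18; bid 14 gives 23 > 18. Violating.
Others bid (5, 14): truth gives 15; bid 23 gives 17 > 15. Violating.
Others bid (14, 5): truth gives 15; bid 23 gives 17 > 15. Violating.
Others bid (14, 14): truth gives 12; bid 23 gives 14 > 12. Violating.
Others bid (5, 23): truth gives 12; no alternative beats it.
Others bid (5, 31): truth gives 0; no alternative beats it.
(Checking all 16 profiles: 4 have a profitable deviation, 12 do not.)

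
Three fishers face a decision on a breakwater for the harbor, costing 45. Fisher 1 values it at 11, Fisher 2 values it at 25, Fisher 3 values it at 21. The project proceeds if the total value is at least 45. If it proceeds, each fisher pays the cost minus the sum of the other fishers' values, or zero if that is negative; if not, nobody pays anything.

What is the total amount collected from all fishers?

Total value 57 ≥ cost 45, so it is built.
Fisher 1: others sum to 46; max(0, 45 - 46) = 0.
Fisher 2: others sum to 32; max(0, 45 - 32) = 13.
Fisher 3: others sum to 36; max(0, 45 - 36) = 9.
Total collected = 0 + 13 + 9 = 22.

22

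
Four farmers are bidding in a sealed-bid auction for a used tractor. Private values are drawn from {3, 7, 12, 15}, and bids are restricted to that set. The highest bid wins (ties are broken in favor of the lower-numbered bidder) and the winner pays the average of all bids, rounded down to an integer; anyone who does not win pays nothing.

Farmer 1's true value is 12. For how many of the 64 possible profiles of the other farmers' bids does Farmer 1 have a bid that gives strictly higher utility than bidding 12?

26

Others bid (3, 3, 3): truth gives 7; bid 3 gives 9 > 7. Violating.
Others bid (3, 3, 7): truth gives 6; bid 7 gives 7 > 6. Violating.
Others bid (3, 3, 15): truth gives 0; bid 15 gives 3 > 0. Violating.
Others bid (3, 7, 3): truth gives 6; bid 7 gives 7 > 6. Violating.
Others bid (3, 3, 12): truth gives 5; no alternative beats it.
Others bid (3, 7, 12): truth gives 4; no alternative beats it.
(Checking all 64 profiles: 26 have a profitable deviation, 38 do not.)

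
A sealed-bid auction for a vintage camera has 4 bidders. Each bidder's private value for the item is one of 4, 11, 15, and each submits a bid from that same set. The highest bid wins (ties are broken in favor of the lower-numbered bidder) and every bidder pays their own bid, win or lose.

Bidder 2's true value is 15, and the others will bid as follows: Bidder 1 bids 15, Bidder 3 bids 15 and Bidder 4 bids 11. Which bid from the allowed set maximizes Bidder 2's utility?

4

Bid 4: loses but pays 4, utility -4.
Bid 11: loses but pays 11, utility -11.
Bid 15: loses but pays 15, utility -15.
The best choice is 4 with utility -4.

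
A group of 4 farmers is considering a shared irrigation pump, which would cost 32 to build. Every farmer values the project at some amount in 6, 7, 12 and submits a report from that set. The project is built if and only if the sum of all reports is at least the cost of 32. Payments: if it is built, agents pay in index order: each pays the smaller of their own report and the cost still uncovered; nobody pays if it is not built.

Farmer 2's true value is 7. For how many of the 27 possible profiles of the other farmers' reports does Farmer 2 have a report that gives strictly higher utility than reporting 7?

10

Others report (6, 12, 12): truth gives 0; report 6 gives 1 > 0. Violating.
Others report (7, 7, 12): truth gives 0; report 6 gives 1 > 0. Violating.
Others report (7, 12, 7): truth gives 0; report 6 gives 1 > 0. Violating.
Others report (7, 12, 12): truth gives 0; report 6 gives 1 > 0. Violating.
Others report (6, 6, 6): truth gives 0; no alternative beats it.
Others report (6, 6, 7): truth gives 0; no alternative beats it.
(Checking all 27 profiles: 10 have a profitable deviation, 17 do not.)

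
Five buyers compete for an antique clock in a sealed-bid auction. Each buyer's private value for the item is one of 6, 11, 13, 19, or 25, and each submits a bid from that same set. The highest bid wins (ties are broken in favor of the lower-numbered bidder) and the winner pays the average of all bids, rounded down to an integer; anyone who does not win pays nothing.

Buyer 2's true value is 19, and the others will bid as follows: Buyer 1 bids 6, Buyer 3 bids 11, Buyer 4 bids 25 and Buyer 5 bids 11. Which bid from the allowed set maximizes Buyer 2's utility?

25

Bid 6: loses, pays 0, utility 0.
Bid 11: loses, pays 0, utility 0.
Bid 13: loses, pays 0, utility 0.
Bid 19: loses, pays 0, utility 0.
Bid 25: wins, pays 15, utility 19 - 15 = 4.
The best choice is 25 with utility 4.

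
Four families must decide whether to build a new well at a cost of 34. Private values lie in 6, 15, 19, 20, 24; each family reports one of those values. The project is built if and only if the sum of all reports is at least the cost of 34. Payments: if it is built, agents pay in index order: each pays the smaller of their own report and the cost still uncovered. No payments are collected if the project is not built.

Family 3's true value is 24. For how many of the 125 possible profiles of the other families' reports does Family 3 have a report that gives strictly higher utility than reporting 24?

33

Others report (6, 6, 6): truth gives 2; report 19 gives 5 > 2. Violating.
Others report (6, 6, 15): truth gives 2; report 15 gives 9 > 2. Violating.
Others report (6, 6, 19): truth gives 2; report 6 gives 18 > 2. Violating.
Others report (6, 6, 20): truth gives 2; report 6 gives 18 > 2. Violating.
Others report (6, 15, 6): truth gives 11; no alternative beats it.
Others report (6, 24, 6): truth gives 20; no alternative beats it.
(Checking all 125 profiles: 33 have a profitable deviation, 92 do not.)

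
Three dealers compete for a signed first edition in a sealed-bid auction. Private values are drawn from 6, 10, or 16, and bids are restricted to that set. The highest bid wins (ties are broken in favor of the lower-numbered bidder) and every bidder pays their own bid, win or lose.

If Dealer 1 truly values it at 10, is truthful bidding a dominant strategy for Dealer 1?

Consider the case where Dealer 2 bids 6 and Dealer 3 bids 6.
Truthful bid 10: wins, pays 10, utility 10 - 10 = 0.
Bid 6 instead: wins, pays 6, utility 10 - 6 = 4.
Since 4 > 0, bidding 6 is strictly better here, so truthful bidding is not dominant.

No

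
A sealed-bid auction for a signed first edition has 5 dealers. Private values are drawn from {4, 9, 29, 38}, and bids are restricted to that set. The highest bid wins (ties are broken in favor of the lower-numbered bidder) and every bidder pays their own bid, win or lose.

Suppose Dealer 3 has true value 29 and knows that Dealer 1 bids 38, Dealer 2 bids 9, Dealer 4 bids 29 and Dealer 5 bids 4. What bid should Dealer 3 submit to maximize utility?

4

Bid 4: loses but pays 4, utility -4.
Bid 9: loses but pays 9, utility -9.
Bid 29: loses but pays 29, utility -29.
Bid 38: loses but pays 38, utility -38.
The best choice is 4 with utility -4.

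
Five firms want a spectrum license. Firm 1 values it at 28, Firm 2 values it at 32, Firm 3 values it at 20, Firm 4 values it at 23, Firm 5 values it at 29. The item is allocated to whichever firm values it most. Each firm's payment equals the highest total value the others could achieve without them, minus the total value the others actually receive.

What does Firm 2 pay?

29

Firm 2 has the highest value and receives the item.
Without Firm 2, the item would go to the next-highest value, 29, so the others could achieve 29.
With Firm 2 present and winning, the others receive nothing, so their total is 0.
Payment = 29 - 0 = 29.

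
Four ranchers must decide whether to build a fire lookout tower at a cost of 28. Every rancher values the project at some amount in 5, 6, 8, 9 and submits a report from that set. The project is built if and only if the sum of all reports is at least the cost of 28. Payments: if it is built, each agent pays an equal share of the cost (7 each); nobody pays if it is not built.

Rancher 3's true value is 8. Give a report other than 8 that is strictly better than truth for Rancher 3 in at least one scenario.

9

Suppose Rancher 1 reports 5, Rancher 2 reports 5 and Rancher 4 reports 9.
Report 8: project not built, utility 0.
Report 9: project built, pays 7, utility 8 - 7 = 1.
So reporting 9 beats truth here (1 > 0).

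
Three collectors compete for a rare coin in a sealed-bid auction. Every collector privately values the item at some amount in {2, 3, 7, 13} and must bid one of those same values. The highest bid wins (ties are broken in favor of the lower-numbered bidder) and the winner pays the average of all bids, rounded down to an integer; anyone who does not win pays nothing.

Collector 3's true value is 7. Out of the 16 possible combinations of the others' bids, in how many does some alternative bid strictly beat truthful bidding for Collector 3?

Others bid (2, 2): truth gives 4; bid 3 gives 5 > 4. Violating.
Others bid (2, 3): truth gives 3; no alternative beats it.
Others bid (2, 7): truth gives 0; no alternative beats it.
(Checking all 16 profiles: 1 has a profitable deviation, 15 do not.)

1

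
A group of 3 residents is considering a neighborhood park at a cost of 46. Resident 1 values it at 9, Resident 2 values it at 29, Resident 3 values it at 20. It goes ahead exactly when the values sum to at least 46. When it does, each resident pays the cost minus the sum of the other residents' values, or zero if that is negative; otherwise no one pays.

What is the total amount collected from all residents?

Total value 58 ≥ cost 46, so it is built.
Resident 1: others sum to 49; max(0, 46 - 49) = 0.
Resident 2: others sum to 29; max(0, 46 - 29) = 17.
Resident 3: others sum to 38; max(0, 46 - 38) = 8.
Total collected = 0 + 17 + 8 = 25.

25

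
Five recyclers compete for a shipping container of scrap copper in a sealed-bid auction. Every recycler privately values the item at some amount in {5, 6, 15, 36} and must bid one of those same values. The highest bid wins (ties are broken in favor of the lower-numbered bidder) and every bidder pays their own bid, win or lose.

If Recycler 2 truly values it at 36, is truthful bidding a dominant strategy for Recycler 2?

No

Consider the case where Recycler 1 bids 5, Recycler 3 bids 5, Recycler 4 bids 5 and Recycler 5 bids 5.
Truthful bid 36: wins, pays 36, utility 36 - 36 = 0.
Bid 6 instead: wins, pays 6, utility 36 - 6 = 30.
Since 30 > 0, bidding 6 is strictly better here, so truthful bidding is not dominant.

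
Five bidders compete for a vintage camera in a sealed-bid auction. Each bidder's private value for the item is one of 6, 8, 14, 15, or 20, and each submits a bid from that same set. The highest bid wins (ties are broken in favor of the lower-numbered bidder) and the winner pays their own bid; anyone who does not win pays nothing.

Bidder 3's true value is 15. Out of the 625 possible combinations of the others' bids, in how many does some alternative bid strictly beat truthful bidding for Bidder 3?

Others bid (6, 6, 6, 6): truth gives 0; bid 8 gives 7 > 0. Violating.
Others bid (6, 6, 6, 8): truth gives 0; bid 8 gives 7 > 0. Violating.
Others bid (6, 6, 6, 14): truth gives 0; bid 14 gives 1 > 0. Violating.
Others bid (6, 6, 8, 6): truth gives 0; bid 8 gives 7 > 0. Violating.
Others bid (6, 6, 6, 15): truth gives 0; no alternative beats it.
Others bid (6, 6, 6, 20): truth gives 0; no alternative beats it.
(Checking all 625 profiles: 36 have a profitable deviation, 589 do not.)

36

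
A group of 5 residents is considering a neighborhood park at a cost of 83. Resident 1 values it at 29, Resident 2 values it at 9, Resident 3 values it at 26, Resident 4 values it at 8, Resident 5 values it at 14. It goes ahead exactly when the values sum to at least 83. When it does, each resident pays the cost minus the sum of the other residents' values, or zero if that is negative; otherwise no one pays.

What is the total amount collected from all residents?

71

Total value 86 ≥ cost 83, so it is built.
Resident 1: others sum to 57; max(0, 83 - 57) = 26.
Resident 2: others sum to 77; max(0, 83 - 77) = 6.
Resident 3: others sum to 60; max(0, 83 - 60) = 23.
Resident 4: others sum to 78; max(0, 83 - 78) = 5.
Resident 5: others sum to 72; max(0, 83 - 72) = 11.
Total collected = 26 + 6 + 23 + 5 + 11 = 71.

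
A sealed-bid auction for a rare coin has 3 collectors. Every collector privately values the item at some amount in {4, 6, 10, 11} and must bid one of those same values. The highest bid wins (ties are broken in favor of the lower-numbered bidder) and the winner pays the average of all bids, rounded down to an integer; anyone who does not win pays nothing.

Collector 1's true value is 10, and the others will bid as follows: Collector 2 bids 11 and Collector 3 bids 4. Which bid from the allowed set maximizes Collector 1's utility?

Bid 4: loses, pays 0, utility 0.
Bid 6: loses, pays 0, utility 0.
Bid 10: loses, pays 0, utility 0.
Bid 11: wins, pays 8, utility 10 - 8 = 2.
The best choice is 11 with utility 2.

11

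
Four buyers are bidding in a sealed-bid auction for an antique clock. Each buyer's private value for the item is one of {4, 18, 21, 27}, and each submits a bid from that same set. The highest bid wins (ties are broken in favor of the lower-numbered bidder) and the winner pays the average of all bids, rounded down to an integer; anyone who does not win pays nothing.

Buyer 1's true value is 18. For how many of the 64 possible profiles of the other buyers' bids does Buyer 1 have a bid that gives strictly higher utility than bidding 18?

16

Others bid (4, 4, 4): truth gives 11; bid 4 gives 14 > 11. Violating.
Others bid (4, 4, 21): truth gives 0; bid 21 gives 6 > 0. Violating.
Others bid (4, 4, 27): truth gives 0; bid 27 gives 3 > 0. Violating.
Others bid (4, 18, 21): truth gives 0; bid 21 gives 2 > 0. Violating.
Others bid (4, 4, 18): truth gives 7; no alternative beats it.
Others bid (4, 18, 4): truth gives 7; no alternative beats it.
(Checking all 64 profiles: 16 have a profitable deviation, 48 do not.)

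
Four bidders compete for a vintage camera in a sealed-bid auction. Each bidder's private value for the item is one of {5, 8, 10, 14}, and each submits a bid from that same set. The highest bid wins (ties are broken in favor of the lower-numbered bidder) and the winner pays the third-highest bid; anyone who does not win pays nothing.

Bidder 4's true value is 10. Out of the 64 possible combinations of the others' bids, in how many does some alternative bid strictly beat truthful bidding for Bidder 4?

12

Others bid (5, 5, 10): truth gives 0; bid 14 gives 5 > 0. Violating.
Others bid (5, 8, 10): truth gives 0; bid 14 gives 2 > 0. Violating.
Others bid (5, 10, 5): truth gives 0; bid 14 gives 5 > 0. Violating.
Others bid (5, 10, 8): truth gives 0; bid 14 gives 2 > 0. Violating.
Others bid (5, 5, 5): truth gives 5; no alternative beats it.
Others bid (5, 5, 8): truth gives 5; no alternative beats it.
(Checking all 64 profiles: 12 have a profitable deviation, 52 do not.)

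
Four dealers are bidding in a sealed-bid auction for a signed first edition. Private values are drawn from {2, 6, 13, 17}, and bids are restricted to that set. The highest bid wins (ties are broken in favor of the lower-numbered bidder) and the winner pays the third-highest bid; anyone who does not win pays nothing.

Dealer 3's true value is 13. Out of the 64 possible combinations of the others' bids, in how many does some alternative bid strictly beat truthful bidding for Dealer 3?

12

Others bid (2, 2, 17): truth gives 0; bid 17 gives 11 > 0. Violating.
Others bid (2, 6, 17): truth gives 0; bid 17 gives 7 > 0. Violating.
Others bid (2, 13, 2): truth gives 0; bid 17 gives 11 > 0. Violating.
Others bid (2, 13, 6): truth gives 0; bid 17 gives 7 > 0. Violating.
Others bid (2, 2, 2): truth gives 11; no alternative beats it.
Others bid (2, 2, 6): truth gives 11; no alternative beats it.
(Checking all 64 profiles: 12 have a profitable deviation, 52 do not.)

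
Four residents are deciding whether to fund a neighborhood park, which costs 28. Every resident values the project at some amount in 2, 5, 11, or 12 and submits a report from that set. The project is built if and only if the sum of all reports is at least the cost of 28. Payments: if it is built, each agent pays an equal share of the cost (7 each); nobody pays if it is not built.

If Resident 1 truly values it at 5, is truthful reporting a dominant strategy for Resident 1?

No

Consider the case where Resident 2 reports 2, Resident 3 reports 11 and Resident 4 reports 11.
Truthful report 5: project built, pays 7, utility 5 - 7 = -2.
Report 2 instead: project not built, utility 0.
Since 0 > -2, reporting 2 is strictly better here, so truthful reporting is not dominant.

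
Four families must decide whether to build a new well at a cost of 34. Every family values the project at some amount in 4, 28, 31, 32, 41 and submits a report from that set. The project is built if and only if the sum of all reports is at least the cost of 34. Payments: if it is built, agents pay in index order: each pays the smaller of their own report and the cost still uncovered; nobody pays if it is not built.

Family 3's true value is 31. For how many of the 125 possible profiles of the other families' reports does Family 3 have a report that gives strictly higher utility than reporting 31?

4

Others report (4, 4, 28): truth gives 5; report 4 gives 27 > 5. Violating.
Others report (4, 4, 31): truth gives 5; report 4 gives 27 > 5. Violating.
Others report (4, 4, 32): truth gives 5; report 4 gives 27 > 5. Violating.
Others report (4, 4, 41): truth gives 5; report 4 gives 27 > 5. Violating.
Others report (4, 4, 4): truth gives 5; no alternative beats it.
Others report (4, 28, 4): truth gives 29; no alternative beats it.
(Checking all 125 profiles: 4 have a profitable deviation, 121 do not.)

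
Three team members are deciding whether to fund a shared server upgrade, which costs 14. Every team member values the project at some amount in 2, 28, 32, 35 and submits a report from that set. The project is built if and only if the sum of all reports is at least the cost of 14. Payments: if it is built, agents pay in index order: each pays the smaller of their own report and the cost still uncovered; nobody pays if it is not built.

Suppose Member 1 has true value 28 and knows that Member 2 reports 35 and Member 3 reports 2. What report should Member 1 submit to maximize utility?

2

Report 2: project built, pays 2, utility 28 - 2 = 26.
Report 28: project built, pays 14, utility 28 - 14 = 14.
Report 32: project built, pays 14, utility 28 - 14 = 14.
Report 35: project built, pays 14, utility 28 - 14 = 14.
The best choice is 2 with utility 26.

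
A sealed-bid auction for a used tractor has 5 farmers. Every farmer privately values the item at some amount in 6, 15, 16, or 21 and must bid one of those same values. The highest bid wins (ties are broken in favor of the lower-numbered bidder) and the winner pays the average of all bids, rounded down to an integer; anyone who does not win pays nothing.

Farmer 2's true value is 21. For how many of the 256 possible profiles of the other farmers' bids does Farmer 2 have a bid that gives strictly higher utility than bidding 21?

54

Others bid (6, 6, 6, 6): truth gives 12; bid 15 gives 14 > 12. Violating.
Others bid (6, 6, 6, 15): truth gives 11; bid 15 gives 12 > 11. Violating.
Others bid (6, 6, 6, 16): truth gives 10; bid 16 gives 11 > 10. Violating.
Others bid (6, 6, 15, 6): truth gives 11; bid 15 gives 12 > 11. Violating.
Others bid (6, 6, 6, 21): truth gives 9; no alternative beats it.
Others bid (6, 6, 15, 21): truth gives 8; no alternative beats it.
(Checking all 256 profiles: 54 have a profitable deviation, 202 do not.)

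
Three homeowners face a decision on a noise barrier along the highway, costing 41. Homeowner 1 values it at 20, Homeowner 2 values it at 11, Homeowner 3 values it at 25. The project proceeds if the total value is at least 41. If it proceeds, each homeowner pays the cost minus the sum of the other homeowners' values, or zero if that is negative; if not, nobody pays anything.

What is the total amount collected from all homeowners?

15

Total value 56 ≥ cost 41, so it is built.
Homeowner 1: others sum to 36; max(0, 41 - 36) = 5.
Homeowner 2: others sum to 45; max(0, 41 - 45) = 0.
Homeowner 3: others sum to 31; max(0, 41 - 31) = 10.
Total collected = 5 + 0 + 10 = 15.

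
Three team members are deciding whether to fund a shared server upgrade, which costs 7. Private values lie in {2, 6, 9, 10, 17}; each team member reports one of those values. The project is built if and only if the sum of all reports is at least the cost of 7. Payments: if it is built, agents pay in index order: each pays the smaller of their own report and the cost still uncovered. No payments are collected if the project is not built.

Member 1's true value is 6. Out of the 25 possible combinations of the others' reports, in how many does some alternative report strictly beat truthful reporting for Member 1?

24

Others report (2, 6): truth gives 0; report 2 gives 4 > 0. Violating.
Others report (2, 9): truth gives 0; report 2 gives 4 > 0. Violating.
Others report (2, 10): truth gives 0; report 2 gives 4 > 0. Violating.
Others report (2, 17): truth gives 0; report 2 gives 4 > 0. Violating.
Others report (2, 2): truth gives 0; no alternative beats it.
(Checking all 25 profiles: 24 have a profitable deviation, 1 does not.)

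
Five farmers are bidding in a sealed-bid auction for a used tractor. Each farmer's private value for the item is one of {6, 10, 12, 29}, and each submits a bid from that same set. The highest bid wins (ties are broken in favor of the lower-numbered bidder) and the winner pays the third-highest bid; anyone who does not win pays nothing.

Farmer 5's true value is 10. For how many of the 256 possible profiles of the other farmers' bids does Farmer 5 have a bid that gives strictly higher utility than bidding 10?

8

Others bid (6, 6, 6, 10): truth gives 0; bid 12 gives 4 > 0. Violating.
Others bid (6, 6, 6, 12): truth gives 0; bid 29 gives 4 > 0. Violating.
Others bid (6, 6, 10, 6): truth gives 0; bid 12 gives 4 > 0. Violating.
Others bid (6, 6, 12, 6): truth gives 0; bid 29 gives 4 > 0. Violating.
Others bid (6, 6, 6, 6): truth gives 4; no alternative beats it.
Others bid (6, 6, 6, 29): truth gives 0; no alternative beats it.
(Checking all 256 profiles: 8 have a profitable deviation, 248 do not.)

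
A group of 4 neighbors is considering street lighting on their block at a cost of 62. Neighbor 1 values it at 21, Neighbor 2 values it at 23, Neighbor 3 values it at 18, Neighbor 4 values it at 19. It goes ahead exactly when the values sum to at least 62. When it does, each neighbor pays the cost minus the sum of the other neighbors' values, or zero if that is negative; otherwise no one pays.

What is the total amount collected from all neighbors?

Total value 81 ≥ cost 62, so it is built.
Neighbor 1: others sum to 60; max(0, 62 - 60) = 2.
Neighbor 2: others sum to 58; max(0, 62 - 58) = 4.
Neighbor 3: others sum to 63; max(0, 62 - 63) = 0.
Neighbor 4: others sum to 62; max(0, 62 - 62) = 0.
Total collected = 2 + 4 + 0 + 0 = 6.

6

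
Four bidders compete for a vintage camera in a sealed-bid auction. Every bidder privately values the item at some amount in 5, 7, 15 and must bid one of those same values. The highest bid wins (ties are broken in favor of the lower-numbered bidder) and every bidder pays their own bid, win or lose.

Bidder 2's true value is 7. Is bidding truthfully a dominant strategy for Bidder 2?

Consider the case where Bidder 1 bids 5, Bidder 3 bids 5 and Bidder 4 bids 15.
Truthful bid 7: loses but pays 7, utility -7.
Bid 5 instead: loses but pays 5, utility -5.
Since -5 > -7, bidding 5 is strictly better here, so truthful bidding is not dominant.

No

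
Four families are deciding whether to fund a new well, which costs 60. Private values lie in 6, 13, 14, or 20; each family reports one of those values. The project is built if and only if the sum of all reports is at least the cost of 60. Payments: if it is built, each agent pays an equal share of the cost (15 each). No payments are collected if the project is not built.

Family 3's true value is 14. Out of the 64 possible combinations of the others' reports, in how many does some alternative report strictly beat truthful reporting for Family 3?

18

Others report (6, 20, 20): truth gives -1; report 6 gives 0 > -1. Violating.
Others report (13, 13, 20): truth gives -1; report 6 gives 0 > -1. Violating.
Others report (13, 14, 20): truth gives -1; report 6 gives 0 > -1. Violating.
Others report (13, 20, 13): truth gives -1; report 6 gives 0 > -1. Violating.
Others report (6, 6, 6): truth gives 0; no alternative beats it.
Others report (6, 6, 13): truth gives 0; no alternative beats it.
(Checking all 64 profiles: 18 have a profitable deviation, 46 do not.)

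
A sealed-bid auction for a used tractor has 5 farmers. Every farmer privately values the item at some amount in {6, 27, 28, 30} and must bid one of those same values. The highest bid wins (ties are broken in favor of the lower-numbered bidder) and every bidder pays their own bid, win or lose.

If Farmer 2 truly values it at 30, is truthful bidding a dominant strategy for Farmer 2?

No

Consider the case where Farmer 1 bids 6, Farmer 3 bids 6, Farmer 4 bids 6 and Farmer 5 bids 6.
Truthful bid 30: wins, pays 30, utility 30 - 30 = 0.
Bid 27 instead: wins, pays 27, utility 30 - 27 = 3.
Since 3 > 0, bidding 27 is strictly better here, so truthful bidding is not dominant.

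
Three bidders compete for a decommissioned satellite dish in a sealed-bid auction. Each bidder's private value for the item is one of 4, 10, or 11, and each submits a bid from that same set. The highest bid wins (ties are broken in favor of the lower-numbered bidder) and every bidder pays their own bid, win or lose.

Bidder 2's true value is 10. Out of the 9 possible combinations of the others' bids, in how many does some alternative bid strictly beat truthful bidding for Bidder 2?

Others bid (4, 11): truth gives -10; bid 11 gives -1 > -10. Violating.
Others bid (10, 4): truth gives -10; bid 11 gives -1 > -10. Violating.
Others bid (10, 10): truth gives -10; bid 11 gives -1 > -10. Violating.
Others bid (10, 11): truth gives -10; bid 11 gives -1 > -10. Violating.
Others bid (4, 4): truth gives 0; no alternative beats it.
Others bid (4, 10): truth gives 0; no alternative beats it.
(Checking all 9 profiles: 7 have a profitable deviation, 2 do not.)

7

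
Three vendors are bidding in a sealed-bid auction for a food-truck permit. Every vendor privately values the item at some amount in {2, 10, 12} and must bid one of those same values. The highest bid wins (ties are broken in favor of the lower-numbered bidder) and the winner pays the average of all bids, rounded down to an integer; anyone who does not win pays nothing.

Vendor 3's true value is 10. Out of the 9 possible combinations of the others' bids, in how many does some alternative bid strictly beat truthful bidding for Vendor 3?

2

Others bid (2, 10): truth gives 0; bid 12 gives 2 > 0. Violating.
Others bid (10, 2): truth gives 0; bid 12 gives 2 > 0. Violating.
Others bid (2, 2): truth gives 6; no alternative beats it.
Others bid (2, 12): truth gives 0; no alternative beats it.
(Checking all 9 profiles: 2 have a profitable deviation, 7 do not.)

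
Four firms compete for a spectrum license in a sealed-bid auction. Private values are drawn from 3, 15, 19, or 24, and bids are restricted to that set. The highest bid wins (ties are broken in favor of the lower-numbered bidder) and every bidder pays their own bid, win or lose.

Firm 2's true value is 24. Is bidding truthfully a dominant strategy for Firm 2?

No

Consider the case where Firm 1 bids 3, Firm 3 bids 3 and Firm 4 bids 3.
Truthful bid 24: wins, pays 24, utility 24 - 24 = 0.
Bid 15 instead: wins, pays 15, utility 24 - 15 = 9.
Since 9 > 0, bidding 15 is strictly better here, so truthful bidding is not dominant.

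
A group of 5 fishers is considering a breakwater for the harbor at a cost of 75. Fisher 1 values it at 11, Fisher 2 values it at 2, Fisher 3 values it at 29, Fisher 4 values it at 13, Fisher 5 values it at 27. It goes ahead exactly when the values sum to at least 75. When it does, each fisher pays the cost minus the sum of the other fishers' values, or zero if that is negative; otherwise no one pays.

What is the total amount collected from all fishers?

52

Total value 82 ≥ cost 75, so it is built.
Fisher 1: others sum to 71; max(0, 75 - 71) = 4.
Fisher 2: others sum to 80; max(0, 75 - 80) = 0.
Fisher 3: others sum to 53; max(0, 75 - 53) = 22.
Fisher 4: others sum to 69; max(0, 75 - 69) = 6.
Fisher 5: others sum to 55; max(0, 75 - 55) = 20.
Total collected = 4 + 0 + 22 + 6 + 20 = 52.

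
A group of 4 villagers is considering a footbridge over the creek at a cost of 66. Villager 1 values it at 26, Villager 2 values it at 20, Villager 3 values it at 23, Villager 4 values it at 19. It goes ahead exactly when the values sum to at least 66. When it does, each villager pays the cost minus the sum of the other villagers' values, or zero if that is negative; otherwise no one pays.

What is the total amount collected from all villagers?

Total value 88 ≥ cost 66, so it is built.
Villager 1: others sum to 62; max(0, 66 - 62) = 4.
Villager 2: others sum to 68; max(0, 66 - 68) = 0.
Villager 3: others sum to 65; max(0, 66 - 65) = 1.
Villager 4: others sum to 69; max(0, 66 - 69) = 0.
Total collected = 4 + 0 + 1 + 0 = 5.

5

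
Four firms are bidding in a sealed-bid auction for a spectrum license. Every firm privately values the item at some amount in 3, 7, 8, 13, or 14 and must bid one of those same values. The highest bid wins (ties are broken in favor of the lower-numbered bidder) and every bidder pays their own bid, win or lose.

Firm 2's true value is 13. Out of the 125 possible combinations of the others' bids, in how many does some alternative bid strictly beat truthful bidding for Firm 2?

Others bid (3, 3, 3): truth gives 0; bid 7 gives 6 > 0. Violating.
Others bid (3, 3, 7): truth gives 0; bid 7 gives 6 > 0. Violating.
Others bid (3, 3, 8): truth gives 0; bid 8 gives 5 > 0. Violating.
Others bid (3, 3, 14): truth gives -13; bid 14 gives -1 > -13. Violating.
Others bid (3, 3, 13): truth gives 0; no alternative beats it.
Others bid (3, 7, 13): truth gives 0; no alternative beats it.
(Checking all 125 profiles: 95 have a profitable deviation, 30 do not.)

95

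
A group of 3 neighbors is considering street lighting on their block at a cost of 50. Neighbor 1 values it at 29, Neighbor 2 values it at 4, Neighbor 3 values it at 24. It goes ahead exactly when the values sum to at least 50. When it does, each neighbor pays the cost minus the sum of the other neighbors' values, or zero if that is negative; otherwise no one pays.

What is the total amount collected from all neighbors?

Total value 57 ≥ cost 50, so it is built.
Neighbor 1: others sum to 28; max(0, 50 - 28) = 22.
Neighbor 2: others sum to 53; max(0, 50 - 53) = 0.
Neighbor 3: others sum to 33; max(0, 50 - 33) = 17.
Total collected = 22 + 0 + 17 = 39.

39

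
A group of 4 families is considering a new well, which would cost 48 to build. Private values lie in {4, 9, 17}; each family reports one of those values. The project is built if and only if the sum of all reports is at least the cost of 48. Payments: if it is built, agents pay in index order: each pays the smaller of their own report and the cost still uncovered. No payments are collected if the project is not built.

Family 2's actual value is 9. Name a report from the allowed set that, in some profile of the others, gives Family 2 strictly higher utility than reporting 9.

4

Suppose Family 1 reports 17, Family 3 reports 17 and Family 4 reports 17.
Report 9: project built, pays 9, utility 9 - 9 = 0.
Report 4: project built, pays 4, utility 9 - 4 = 5.
So reporting 4 beats truth here (5 > 0).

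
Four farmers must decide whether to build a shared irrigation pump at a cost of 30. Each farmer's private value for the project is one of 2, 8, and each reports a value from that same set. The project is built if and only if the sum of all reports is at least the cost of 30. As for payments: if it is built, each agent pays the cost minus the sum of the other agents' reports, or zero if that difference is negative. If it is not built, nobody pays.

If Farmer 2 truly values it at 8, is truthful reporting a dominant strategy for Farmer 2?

Check each profile of the others' reports and compare truth against every alternative report.
Others report (8, 8, 8): truth gives 2, best alternative gives 0.
Others report (2, 2, 2): truth gives 0, best alternative gives 0.
Others report (2, 2, 8): truth gives 0, best alternative gives 0.
Others report (2, 8, 2): truth gives 0, best alternative gives 0.
Others report (2, 8, 8): truth gives 0, best alternative gives 0.
Others report (8, 2, 2): truth gives 0, best alternative gives 0.
(Remaining 2 profiles checked similarly; truth is weakly best in each.)
In every case the truthful report is at least as good as any alternative, so it is a dominant strategy.

Yes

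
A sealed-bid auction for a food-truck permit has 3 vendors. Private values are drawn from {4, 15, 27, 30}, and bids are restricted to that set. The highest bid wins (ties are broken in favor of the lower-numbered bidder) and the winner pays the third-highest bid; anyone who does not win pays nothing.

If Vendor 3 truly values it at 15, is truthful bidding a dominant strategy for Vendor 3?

No

Consider the case where Vendor 1 bids 4 and Vendor 2 bids 15.
Truthful bid 15: loses, pays 0, utility 0.
Bid 27 instead: wins, pays 4, utility 15 - 4 = 11.
Since 11 > 0, bidding 27 is strictly better here, so truthful bidding is not dominant.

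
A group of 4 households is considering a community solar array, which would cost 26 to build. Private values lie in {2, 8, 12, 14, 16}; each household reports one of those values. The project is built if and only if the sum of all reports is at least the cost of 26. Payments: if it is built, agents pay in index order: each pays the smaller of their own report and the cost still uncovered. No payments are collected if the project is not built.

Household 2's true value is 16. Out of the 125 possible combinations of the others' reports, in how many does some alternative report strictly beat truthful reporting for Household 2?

Others report (2, 2, 8): truth gives 0; report 14 gives 2 > 0. Violating.
Others report (2, 2, 12): truth gives 0; report 12 gives 4 > 0. Violating.
Others report (2, 2, 14): truth gives 0; report 8 gives 8 > 0. Violating.
Others report (2, 2, 16): truth gives 0; report 8 gives 8 > 0. Violating.
Others report (2, 2, 2): truth gives 0; no alternative beats it.
(Checking all 125 profiles: 124 have a profitable deviation, 1 does not.)

124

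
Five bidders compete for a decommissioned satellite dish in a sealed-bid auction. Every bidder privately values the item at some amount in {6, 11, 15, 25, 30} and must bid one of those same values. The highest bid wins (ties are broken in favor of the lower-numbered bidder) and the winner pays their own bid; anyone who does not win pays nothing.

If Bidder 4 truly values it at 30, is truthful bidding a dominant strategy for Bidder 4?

Consider the case where Bidder 1 bids 6, Bidder 2 bids 6, Bidder 3 bids 6 and Bidder 5 bids 6.
Truthful bid 30: wins, pays 30, utility 30 - 30 = 0.
Bid 11 instead: wins, pays 11, utility 30 - 11 = 19.
Since 19 > 0, bidding 11 is strictly better here, so truthful bidding is not dominant.

No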